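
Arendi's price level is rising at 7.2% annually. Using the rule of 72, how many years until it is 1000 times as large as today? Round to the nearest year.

One doubling takes 72/7.2 = 10.00 years.
Reaching 1000× takes log₂(1000) ≈ 9.97 doublings.
9.97 × 10.00 ≈ 100 years.

around 100 years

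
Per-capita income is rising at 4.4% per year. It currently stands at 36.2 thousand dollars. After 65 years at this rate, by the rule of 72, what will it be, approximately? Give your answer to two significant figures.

570 thousand dollars

Doubling time ≈ 72/4.4 = 16.36 years.
65 years is 65/16.36 ≈ 3.97 doublings, a factor of 2^3.97 ≈ 15.67.
36.2 × 15.67 ≈ 570 thousand dollars.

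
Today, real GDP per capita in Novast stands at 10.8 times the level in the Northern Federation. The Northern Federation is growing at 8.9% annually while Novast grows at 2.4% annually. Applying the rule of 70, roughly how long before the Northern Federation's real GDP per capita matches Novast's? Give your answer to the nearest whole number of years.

What matters is the difference: 6.5 pp.
Rule of 70 on the gap: the ratio halves every 70/6.5 ≈ 10.77 years.
A 10.8 times gap takes log₂(10.8) ≈ 3.43 halvings to close: 3.43 × 10.77 ≈ 37 years.

37 years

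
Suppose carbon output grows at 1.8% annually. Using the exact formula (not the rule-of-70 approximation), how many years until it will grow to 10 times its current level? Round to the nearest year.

t = ln(10) / ln(1 + 0.018) = 2.3026 / 0.017840 ≈ 129.07.
≈ 129 years.

129 years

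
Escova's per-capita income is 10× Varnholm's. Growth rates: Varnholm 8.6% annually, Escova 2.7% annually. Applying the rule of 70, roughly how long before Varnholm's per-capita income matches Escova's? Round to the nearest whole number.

The growth-rate gap is 8.6% − 2.7% = 5.9 percentage points.
So the ratio between them halves every 70/5.9 ≈ 11.86 years.
A 10× gap takes log₂(10) ≈ 3.32 halvings to close: 3.32 × 11.86 ≈ 39 years.

≈ 39 years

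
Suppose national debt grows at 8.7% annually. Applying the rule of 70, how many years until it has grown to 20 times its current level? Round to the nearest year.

Doubling time ≈ 70/8.7 = 8.05 years.
Reaching 20× takes log₂(20) ≈ 4.32 doublings.
4.32 × 8.05 ≈ 35 years.

around 35 years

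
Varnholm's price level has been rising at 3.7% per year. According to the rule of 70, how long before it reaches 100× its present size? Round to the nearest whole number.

One doubling takes 70/3.7 = 18.92 years.
Reaching 100× takes log₂(100) ≈ 6.64 doublings.
6.64 × 18.92 ≈ 126 years.

around 126 years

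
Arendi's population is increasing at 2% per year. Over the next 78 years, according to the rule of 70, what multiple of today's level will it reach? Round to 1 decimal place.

Doubling time ≈ 70/2 = 35.00 years.
78 years / 35.00 ≈ 2.23 doublings → factor 2^2.23 ≈ 4.7.

roughly 4.7 times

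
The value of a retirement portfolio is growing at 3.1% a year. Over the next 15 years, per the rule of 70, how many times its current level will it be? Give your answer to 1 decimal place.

Doubles every ≈ 22.58 years (70/3.1).
15 years is 0.66 doublings; 2^0.66 ≈ 1.6×.

roughly 1.6 times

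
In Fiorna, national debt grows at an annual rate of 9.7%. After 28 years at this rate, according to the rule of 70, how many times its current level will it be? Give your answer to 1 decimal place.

around 14.7 times

Doubles every ≈ 7.22 years (70/9.7).
28 years is 3.88 doublings; 2^3.88 ≈ 14.7×.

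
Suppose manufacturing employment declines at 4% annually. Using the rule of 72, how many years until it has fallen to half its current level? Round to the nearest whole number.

Falling at 4%, it halves about every 72/4 = 18.00 years.

around 18 years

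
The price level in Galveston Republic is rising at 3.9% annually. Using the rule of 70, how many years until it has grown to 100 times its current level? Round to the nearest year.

around 119 years

At 3.9% it doubles every 70/3.9 ≈ 17.95 years.
Reaching 100× takes log₂(100) ≈ 6.64 doublings.
6.64 × 17.95 ≈ 119 years.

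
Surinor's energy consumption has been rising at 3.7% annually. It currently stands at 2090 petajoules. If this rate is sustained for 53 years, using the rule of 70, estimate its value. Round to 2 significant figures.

about 15000 petajoules

It doubles every 70/3.7 ≈ 18.92 years, so 53 years is 2.80 doublings.
2^2.80 ≈ 6.96; 2090 × 6.96 ≈ 15000 petajoules.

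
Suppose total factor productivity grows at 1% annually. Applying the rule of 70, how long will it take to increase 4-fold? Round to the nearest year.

Doubling time ≈ 70/1 = 70.00 years.
Getting to 4× needs 2 doublings: 2 × 70.00 ≈ 140 years.

about 140 years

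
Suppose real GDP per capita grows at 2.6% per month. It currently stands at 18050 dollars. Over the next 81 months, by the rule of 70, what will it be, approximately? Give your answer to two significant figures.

Doubling time ≈ 70/2.6 = 26.92 months.
81 months is 81/26.92 ≈ 3.01 doublings, a factor of 2^3.01 ≈ 8.06.
18050 × 8.06 ≈ 150000 dollars.

approximately 150000 dollars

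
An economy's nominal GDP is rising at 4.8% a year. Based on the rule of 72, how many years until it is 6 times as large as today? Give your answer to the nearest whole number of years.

One doubling takes 72/4.8 = 15.00 years.
Reaching 6× takes log₂(6) ≈ 2.58 doublings.
2.58 × 15.00 ≈ 39 years.

39 years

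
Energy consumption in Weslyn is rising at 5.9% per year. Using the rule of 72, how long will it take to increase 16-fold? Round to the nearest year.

approximately 49 years

One doubling takes 72/5.9 = 12.20 years.
16 = 2^4, so 4 doublings → 49 years.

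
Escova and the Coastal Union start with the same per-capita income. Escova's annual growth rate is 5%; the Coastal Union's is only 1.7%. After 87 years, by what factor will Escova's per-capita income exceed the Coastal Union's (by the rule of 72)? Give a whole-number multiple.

around 16 times

Escova pulls ahead at 3.3 pp per year, so the ratio doubles every 72/3.3 ≈ 21.82 years.
In 87 years that's 3.99 doublings: 2^3.99 ≈ 16.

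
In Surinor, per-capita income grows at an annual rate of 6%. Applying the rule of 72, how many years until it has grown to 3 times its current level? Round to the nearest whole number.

One doubling takes 72/6 = 12.00 years.
Reaching 3× takes log₂(3) ≈ 1.58 doublings.
1.58 × 12.00 ≈ 19 years.

roughly 19 years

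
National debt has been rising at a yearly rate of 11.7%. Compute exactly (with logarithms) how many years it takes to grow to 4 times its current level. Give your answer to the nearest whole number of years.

t = ln(4) / ln(1 + 0.117) = 1.3863 / 0.110647 ≈ 12.53.
≈ 13 years.

13 years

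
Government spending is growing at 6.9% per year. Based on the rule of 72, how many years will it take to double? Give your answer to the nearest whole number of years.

around 10 years

Doubling time ≈ 72 / 6.9 = 10.43 years.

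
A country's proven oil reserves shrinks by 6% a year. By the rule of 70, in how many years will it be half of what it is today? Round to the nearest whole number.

The rule works in reverse for decay: 70/6 ≈ 11.67 years to halve.

about 12 years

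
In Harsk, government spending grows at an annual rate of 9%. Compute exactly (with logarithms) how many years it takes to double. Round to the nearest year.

t = ln(2) / ln(1 + 0.09) = 0.6931 / 0.086178 ≈ 8.04.
≈ 8 years.

8 years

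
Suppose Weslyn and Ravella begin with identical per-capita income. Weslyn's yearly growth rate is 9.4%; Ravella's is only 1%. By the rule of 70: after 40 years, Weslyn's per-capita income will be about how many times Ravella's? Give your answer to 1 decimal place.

Only the 8.4-point difference matters.
70/8.4 ≈ 8.33 years per doubling of the ratio; 40 years gives 4.80 doublings, so ≈ 27.9×.

≈ 27.9 times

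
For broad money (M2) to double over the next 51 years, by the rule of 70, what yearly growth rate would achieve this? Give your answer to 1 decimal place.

about 1.4% per year

70 / 51 ≈ 1.37, so about 1.4% per year.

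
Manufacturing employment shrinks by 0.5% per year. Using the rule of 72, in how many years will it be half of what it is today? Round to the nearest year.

Falling at 0.5%, it halves about every 72/0.5 = 144.00 years.

≈ 144 years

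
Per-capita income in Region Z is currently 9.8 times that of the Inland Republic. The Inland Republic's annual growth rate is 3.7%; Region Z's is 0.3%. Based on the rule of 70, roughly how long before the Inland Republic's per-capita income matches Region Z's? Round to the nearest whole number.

≈ 68 years

The growth-rate gap is 3.7% − 0.3% = 3.4 percentage points.
So the ratio between them halves every 70/3.4 ≈ 20.59 years.
A 9.8 times gap takes log₂(9.8) ≈ 3.29 halvings to close: 3.29 × 20.59 ≈ 68 years.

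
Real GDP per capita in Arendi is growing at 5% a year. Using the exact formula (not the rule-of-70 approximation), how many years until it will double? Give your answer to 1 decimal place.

t = ln(2) / ln(1 + 0.05) = 0.6931 / 0.048790 ≈ 14.21.

14.2 years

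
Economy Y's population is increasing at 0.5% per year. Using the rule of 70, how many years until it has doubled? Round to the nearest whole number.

140 years

Doubling time ≈ 70 / 0.5 = 140.00 years.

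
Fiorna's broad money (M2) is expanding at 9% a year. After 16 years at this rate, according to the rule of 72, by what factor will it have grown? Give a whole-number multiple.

4 times

Doubling time ≈ 72/9 = 8.00 years.
16/8.00 ≈ 2 doublings, so about 2^2 = 4×.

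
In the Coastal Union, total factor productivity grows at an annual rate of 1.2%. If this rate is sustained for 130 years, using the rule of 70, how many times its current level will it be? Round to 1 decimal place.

Doubles every ≈ 58.33 years (70/1.2).
130 years is 2.23 doublings; 2^2.23 ≈ 4.7×.

4.7 times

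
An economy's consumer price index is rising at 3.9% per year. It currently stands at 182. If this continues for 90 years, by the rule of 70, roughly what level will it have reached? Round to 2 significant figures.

5900

It doubles every 70/3.9 ≈ 17.95 years, so 90 years is 5.01 doublings.
2^5.01 ≈ 32.22; 182 × 32.22 ≈ 5900.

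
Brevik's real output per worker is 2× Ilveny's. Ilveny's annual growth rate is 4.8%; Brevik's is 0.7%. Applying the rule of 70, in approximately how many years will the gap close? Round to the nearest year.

≈ 17 years

Ilveny gains on Brevik at 4.8% − 0.7% = 4.1 points a year.
At that relative rate the gap halves every 70/4.1 ≈ 17.07 years.
A 2× gap closes after 1 halving: 1 × 17.07 ≈ 17 years.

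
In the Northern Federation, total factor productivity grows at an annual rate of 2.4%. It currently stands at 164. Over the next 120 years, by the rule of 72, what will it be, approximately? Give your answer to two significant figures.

It doubles every 72/2.4 ≈ 30.00 years, so 120 years is 4.00 doublings.
2^4.00 ≈ 16.00; 164 × 16.00 ≈ 2600.

2600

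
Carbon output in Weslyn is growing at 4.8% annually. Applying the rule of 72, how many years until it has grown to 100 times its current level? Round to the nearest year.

At 4.8% it doubles every 72/4.8 ≈ 15.00 years.
Reaching 100× takes log₂(100) ≈ 6.64 doublings.
6.64 × 15.00 ≈ 100 years.

around 100 years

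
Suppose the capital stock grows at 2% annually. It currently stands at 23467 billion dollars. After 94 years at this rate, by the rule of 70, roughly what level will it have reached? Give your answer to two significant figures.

Doubling time ≈ 70/2 = 35.00 years.
94 years is 94/35.00 ≈ 2.69 doublings, a factor of 2^2.69 ≈ 6.45.
23467 × 6.45 ≈ 150000 billion dollars.

150000 billion dollars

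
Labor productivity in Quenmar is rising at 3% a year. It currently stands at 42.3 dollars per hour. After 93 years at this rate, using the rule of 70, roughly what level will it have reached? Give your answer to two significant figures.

approximately 670 dollars per hour

It doubles every 70/3 ≈ 23.33 years, so 93 years is 3.99 doublings.
2^3.99 ≈ 15.89; 42.3 × 15.89 ≈ 670 dollars per hour.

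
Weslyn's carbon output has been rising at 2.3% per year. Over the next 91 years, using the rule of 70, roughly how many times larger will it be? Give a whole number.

Doubling time ≈ 70/2.3 = 30.43 years.
91/30.43 ≈ 3 doublings, so about 2^3 = 8×.

8 times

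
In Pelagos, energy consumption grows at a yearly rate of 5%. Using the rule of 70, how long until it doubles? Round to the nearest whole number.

Doubling time ≈ 70 / 5 = 14.00 years.

≈ 14 years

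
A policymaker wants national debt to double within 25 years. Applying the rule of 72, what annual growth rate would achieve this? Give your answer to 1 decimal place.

about 2.9%

72 / 25 ≈ 2.88, so about 2.9% annually.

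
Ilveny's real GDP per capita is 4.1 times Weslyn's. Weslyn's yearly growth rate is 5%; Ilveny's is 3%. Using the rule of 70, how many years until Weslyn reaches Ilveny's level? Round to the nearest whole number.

about 71 years

Weslyn gains on Ilveny at 5% − 3% = 2 points a year.
At that relative rate the gap halves every 70/2 ≈ 35.00 years.
A 4.1 times gap takes log₂(4.1) ≈ 2.04 halvings to close: 2.04 × 35.00 ≈ 71 years.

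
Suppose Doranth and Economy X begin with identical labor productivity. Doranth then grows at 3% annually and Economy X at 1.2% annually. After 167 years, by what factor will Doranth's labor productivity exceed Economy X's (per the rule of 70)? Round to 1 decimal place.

Only the 1.8-point difference matters.
70/1.8 ≈ 38.89 years per doubling of the ratio; 167 years gives 4.29 doublings, so ≈ 19.6×.

about 19.6 times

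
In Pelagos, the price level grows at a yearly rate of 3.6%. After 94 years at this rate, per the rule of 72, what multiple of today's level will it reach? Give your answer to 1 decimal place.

roughly 26.0 times

Doubles every ≈ 20.00 years (72/3.6).
94 years is 4.70 doublings; 2^4.70 ≈ 26.0×.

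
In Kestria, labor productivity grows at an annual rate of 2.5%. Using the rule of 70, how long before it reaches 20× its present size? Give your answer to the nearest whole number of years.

Doubling time ≈ 70/2.5 = 28.00 years.
20× is log₂ 20 ≈ 4.32 doublings, so ≈ 4.32 × 28.00 = 121 years.

around 121 years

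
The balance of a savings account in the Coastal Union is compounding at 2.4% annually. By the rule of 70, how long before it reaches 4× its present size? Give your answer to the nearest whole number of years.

58 years

At 2.4% it doubles every 70/2.4 ≈ 29.17 years.
4× is 2 doublings, so 2 × 29.17 ≈ 58 years.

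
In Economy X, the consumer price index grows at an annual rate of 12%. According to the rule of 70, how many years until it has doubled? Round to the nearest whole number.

Doubling time ≈ 70 / 12 = 5.83 years.

6 years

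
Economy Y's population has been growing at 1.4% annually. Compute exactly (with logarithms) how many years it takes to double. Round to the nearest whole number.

t = ln(2) / ln(1 + 0.014) = 0.6931 / 0.013903 ≈ 49.85.
≈ 50 years.

50 years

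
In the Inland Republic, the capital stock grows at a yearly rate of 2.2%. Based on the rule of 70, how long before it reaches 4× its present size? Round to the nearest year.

approximately 64 years

One doubling takes 70/2.2 = 31.82 years.
4 = 2^2, so 2 doublings → 64 years.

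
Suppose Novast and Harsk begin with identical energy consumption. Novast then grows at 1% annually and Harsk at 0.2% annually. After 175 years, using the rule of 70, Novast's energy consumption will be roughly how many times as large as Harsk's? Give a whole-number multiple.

Novast pulls ahead at 0.8 pp per year, so the ratio doubles every 70/0.8 ≈ 87.50 years.
In 175 years that's 2.00 doublings: 2^2.00 ≈ 4.

around 4 times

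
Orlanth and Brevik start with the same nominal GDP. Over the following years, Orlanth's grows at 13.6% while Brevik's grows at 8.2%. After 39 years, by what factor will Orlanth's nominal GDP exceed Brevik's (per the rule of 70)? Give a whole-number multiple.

Orlanth pulls ahead at 5.4 pp per year, so the ratio doubles every 70/5.4 ≈ 12.96 years.
In 39 years that's 3.01 doublings: 2^3.01 ≈ 8.

about 8 times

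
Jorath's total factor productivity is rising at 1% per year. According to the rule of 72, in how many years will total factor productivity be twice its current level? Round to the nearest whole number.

around 72 years

Doubling time ≈ 72 / 1 = 72.00 years.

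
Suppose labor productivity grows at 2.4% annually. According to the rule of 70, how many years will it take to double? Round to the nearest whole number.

29 years

At 2.4%, doubling takes about 70/2.4 = 29.17 years.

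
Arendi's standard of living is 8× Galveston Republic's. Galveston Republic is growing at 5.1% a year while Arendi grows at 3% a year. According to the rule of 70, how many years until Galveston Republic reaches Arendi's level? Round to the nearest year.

around 100 years

Galveston Republic gains on Arendi at 5.1% − 3% = 2.1 points a year.
At that relative rate the gap halves every 70/2.1 ≈ 33.33 years.
An 8× gap closes after 3 halvings: 3 × 33.33 ≈ 100 years.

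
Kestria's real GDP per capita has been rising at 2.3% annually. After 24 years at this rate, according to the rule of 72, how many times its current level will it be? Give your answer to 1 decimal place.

≈ 1.7 times

Doubling time ≈ 72/2.3 = 31.30 years.
24 years / 31.30 ≈ 0.77 doublings → factor 2^0.77 ≈ 1.7.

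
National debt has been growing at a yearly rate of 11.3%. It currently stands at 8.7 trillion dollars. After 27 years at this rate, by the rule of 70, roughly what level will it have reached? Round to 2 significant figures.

Doubling time ≈ 70/11.3 = 6.19 years.
27 years is 27/6.19 ≈ 4.36 doublings, a factor of 2^4.36 ≈ 20.53.
8.7 × 20.53 ≈ 180 trillion dollars.

about 180 trillion dollars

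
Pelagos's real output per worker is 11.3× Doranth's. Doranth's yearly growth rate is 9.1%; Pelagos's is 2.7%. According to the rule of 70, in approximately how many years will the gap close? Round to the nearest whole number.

roughly 38 years

What matters is the difference: 6.4 pp.
Rule of 70 on the gap: the ratio halves every 70/6.4 ≈ 10.94 years.
An 11.3× gap takes log₂(11.3) ≈ 3.50 halvings to close: 3.50 × 10.94 ≈ 38 years.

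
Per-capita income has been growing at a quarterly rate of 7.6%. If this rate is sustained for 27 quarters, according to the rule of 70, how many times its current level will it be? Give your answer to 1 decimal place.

about 7.6 times

Doubles every ≈ 9.21 quarters (70/7.6).
27 quarters is 2.93 doublings; 2^2.93 ≈ 7.6×.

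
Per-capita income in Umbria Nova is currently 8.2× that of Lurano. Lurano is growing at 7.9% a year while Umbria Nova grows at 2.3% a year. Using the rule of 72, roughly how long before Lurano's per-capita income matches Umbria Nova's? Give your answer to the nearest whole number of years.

around 39 years

The growth-rate gap is 7.9% − 2.3% = 5.6 percentage points.
So the ratio between them halves every 72/5.6 ≈ 12.86 years.
An 8.2× gap takes log₂(8.2) ≈ 3.04 halvings to close: 3.04 × 12.86 ≈ 39 years.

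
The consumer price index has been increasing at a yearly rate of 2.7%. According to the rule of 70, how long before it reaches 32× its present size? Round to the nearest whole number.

roughly 130 years

At 2.7% it doubles every 70/2.7 ≈ 25.93 years.
Getting to 32× needs 5 doublings: 5 × 25.93 ≈ 130 years.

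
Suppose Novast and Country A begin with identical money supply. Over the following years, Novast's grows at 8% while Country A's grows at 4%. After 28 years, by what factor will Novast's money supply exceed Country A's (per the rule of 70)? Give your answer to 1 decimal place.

Rate gap = 8% − 4% = 4 points.
The ratio doubles every 70/4 ≈ 17.50 years.
28/17.50 ≈ 1.60 doublings → ratio ≈ 2^1.60 ≈ 3.0.

about 3.0 times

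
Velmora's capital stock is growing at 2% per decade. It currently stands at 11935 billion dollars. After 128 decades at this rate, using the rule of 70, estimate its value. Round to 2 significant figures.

around 150000 billion dollars

Doubling time ≈ 70/2 = 35.00 decades.
128 decades is 128/35.00 ≈ 3.66 doublings, a factor of 2^3.66 ≈ 12.64.
11935 × 12.64 ≈ 150000 billion dollars.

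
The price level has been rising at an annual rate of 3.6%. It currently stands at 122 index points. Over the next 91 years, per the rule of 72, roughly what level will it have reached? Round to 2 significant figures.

roughly 2900 index points

Doubling time ≈ 72/3.6 = 20.00 years.
91 years is 91/20.00 ≈ 4.55 doublings, a factor of 2^4.55 ≈ 23.43.
122 × 23.43 ≈ 2900 index points.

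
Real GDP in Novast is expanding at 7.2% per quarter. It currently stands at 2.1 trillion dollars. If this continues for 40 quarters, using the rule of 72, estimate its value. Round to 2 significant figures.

approximately 34 trillion dollars

It doubles every 72/7.2 ≈ 10.00 quarters, so 40 quarters is 4.00 doublings.
2^4.00 ≈ 16.00; 2.1 × 16.00 ≈ 34 trillion dollars.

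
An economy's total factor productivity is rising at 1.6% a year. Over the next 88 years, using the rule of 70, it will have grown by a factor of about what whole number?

At 1.6% one doubling takes ≈ 43.75 years; 88 years is 2 of them, so ×4.

roughly 4 times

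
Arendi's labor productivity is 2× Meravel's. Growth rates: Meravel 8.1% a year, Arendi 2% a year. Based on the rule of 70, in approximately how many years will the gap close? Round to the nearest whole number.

11 years

Meravel gains on Arendi at 8.1% − 2% = 6.1 points a year.
At that relative rate the gap halves every 70/6.1 ≈ 11.48 years.
A 2× gap closes after 1 halving: 1 × 11.48 ≈ 11 years.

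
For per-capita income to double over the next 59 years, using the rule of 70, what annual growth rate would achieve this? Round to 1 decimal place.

roughly 1.2% a year

70 / 59 ≈ 1.19, so about 1.2% a year.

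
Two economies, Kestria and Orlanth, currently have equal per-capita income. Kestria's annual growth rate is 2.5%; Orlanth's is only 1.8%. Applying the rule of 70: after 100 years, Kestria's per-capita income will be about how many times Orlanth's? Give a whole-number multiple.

Only the 0.7-point difference matters.
70/0.7 ≈ 100.00 years per doubling of the ratio; 100 years gives 1.00 doublings, so ≈ 2×.

2 times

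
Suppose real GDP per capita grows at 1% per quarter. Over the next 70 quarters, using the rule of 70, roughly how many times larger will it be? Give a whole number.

approximately 2 times

Doubling time ≈ 70/1 = 70.00 quarters.
70/70.00 ≈ 1 doubling, so about 2^1 = 2×.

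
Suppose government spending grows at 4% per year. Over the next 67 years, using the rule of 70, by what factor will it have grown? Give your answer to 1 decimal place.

Doubling time ≈ 70/4 = 17.50 years.
67 years / 17.50 ≈ 3.83 doublings → factor 2^3.83 ≈ 14.2.

≈ 14.2 times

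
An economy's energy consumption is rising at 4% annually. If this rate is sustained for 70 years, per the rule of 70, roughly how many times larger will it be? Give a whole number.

roughly 16 times

Doubling time ≈ 70/4 = 17.50 years.
70/17.50 ≈ 4 doublings, so about 2^4 = 16×.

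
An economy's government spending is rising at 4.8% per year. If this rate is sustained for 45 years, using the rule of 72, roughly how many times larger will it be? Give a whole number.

8 times

At 4.8% one doubling takes ≈ 15.00 years; 45 years is 3 of them, so ×8.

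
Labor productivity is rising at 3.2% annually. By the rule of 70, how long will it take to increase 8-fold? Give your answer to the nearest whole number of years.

roughly 66 years

One doubling takes 70/3.2 = 21.88 years.
8 = 2^3, so 3 doublings → 66 years.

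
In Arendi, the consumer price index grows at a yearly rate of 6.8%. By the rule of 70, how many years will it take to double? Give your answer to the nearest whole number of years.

around 10 years

Doubling time ≈ 70 / 6.8 = 10.29 years.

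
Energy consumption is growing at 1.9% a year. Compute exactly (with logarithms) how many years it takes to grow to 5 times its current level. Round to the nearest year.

86 years

t = ln(5) / ln(1 + 0.019) = 1.6094 / 0.018822 ≈ 85.51.
≈ 86 years.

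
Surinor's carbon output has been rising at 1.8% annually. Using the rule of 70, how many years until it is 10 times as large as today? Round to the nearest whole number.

roughly 129 years

Doubling time ≈ 70/1.8 = 38.89 years.
10× is log₂ 10 ≈ 3.32 doublings, so ≈ 3.32 × 38.89 = 129 years.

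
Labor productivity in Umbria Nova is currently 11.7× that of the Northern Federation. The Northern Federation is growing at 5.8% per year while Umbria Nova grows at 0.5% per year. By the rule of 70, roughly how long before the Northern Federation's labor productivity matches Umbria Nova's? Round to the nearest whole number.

around 47 years

What matters is the difference: 5.3 pp.
Rule of 70 on the gap: the ratio halves every 70/5.3 ≈ 13.21 years.
An 11.7× gap takes log₂(11.7) ≈ 3.55 halvings to close: 3.55 × 13.21 ≈ 47 years.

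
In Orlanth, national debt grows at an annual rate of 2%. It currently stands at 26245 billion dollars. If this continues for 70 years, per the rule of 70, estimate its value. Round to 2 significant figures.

roughly 100000 billion dollars

Doubling time ≈ 70/2 = 35.00 years.
70 years is 70/35.00 ≈ 2.00 doublings, a factor of 2^2.00 ≈ 4.00.
26245 × 4.00 ≈ 100000 billion dollars.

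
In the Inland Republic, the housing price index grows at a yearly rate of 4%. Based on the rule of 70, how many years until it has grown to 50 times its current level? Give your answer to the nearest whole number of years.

One doubling takes 70/4 = 17.50 years.
Reaching 50× takes log₂(50) ≈ 5.64 doublings.
5.64 × 17.50 ≈ 99 years.

roughly 99 years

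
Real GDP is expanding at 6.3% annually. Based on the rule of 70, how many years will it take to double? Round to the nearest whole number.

70/6.3 ≈ 11.11, so it doubles roughly every 11 years.

approximately 11 years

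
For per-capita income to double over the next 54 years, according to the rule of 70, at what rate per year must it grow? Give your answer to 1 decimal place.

70 / 54 ≈ 1.30, so about 1.3% per year.

roughly 1.3%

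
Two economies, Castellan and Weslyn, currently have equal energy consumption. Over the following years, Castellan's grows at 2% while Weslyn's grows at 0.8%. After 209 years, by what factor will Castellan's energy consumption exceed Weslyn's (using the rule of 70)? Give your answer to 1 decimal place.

Only the 1.2-point difference matters.
70/1.2 ≈ 58.33 years per doubling of the ratio; 209 years gives 3.58 doublings, so ≈ 12.0×.

about 12.0 times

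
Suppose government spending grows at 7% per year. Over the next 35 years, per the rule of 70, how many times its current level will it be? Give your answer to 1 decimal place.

around 11.3 times

Doubling time ≈ 70/7 = 10.00 years.
35 years / 10.00 ≈ 3.50 doublings → factor 2^3.50 ≈ 11.3.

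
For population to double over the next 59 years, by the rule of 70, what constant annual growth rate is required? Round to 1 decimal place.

70 / 59 ≈ 1.19, so about 1.2% a year.

roughly 1.2% a year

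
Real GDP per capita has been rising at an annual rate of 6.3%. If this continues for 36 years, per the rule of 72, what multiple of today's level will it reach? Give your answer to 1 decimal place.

8.9 times

Doubles every ≈ 11.43 years (72/6.3).
36 years is 3.15 doublings; 2^3.15 ≈ 8.9×.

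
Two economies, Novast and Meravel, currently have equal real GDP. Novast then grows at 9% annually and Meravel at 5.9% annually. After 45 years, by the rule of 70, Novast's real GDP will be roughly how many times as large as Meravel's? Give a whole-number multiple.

Novast pulls ahead at 3.1 pp per year, so the ratio doubles every 70/3.1 ≈ 22.58 years.
In 45 years that's 1.99 doublings: 2^1.99 ≈ 4.

around 4 times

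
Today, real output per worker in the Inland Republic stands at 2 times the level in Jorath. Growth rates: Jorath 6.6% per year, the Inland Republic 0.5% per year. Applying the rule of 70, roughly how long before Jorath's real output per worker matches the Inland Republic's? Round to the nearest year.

The growth-rate gap is 6.6% − 0.5% = 6.1 percentage points.
So the ratio between them halves every 70/6.1 ≈ 11.48 years.
A 2 times gap closes after 1 halving: 1 × 11.48 ≈ 11 years.

≈ 11 years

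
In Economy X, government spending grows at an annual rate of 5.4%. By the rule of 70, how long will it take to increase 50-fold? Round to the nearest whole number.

One doubling takes 70/5.4 = 12.96 years.
50× is log₂ 50 ≈ 5.64 doublings, so ≈ 5.64 × 12.96 = 73 years.

around 73 years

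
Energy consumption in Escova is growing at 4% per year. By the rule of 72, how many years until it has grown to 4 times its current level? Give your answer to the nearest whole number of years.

One doubling takes 72/4 = 18.00 years.
Getting to 4× needs 2 doublings: 2 × 18.00 ≈ 36 years.

about 36 years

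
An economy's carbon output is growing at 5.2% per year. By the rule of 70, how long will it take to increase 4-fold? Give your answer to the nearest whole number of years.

about 27 years

Doubling time ≈ 70/5.2 = 13.46 years.
Getting to 4× needs 2 doublings: 2 × 13.46 ≈ 27 years.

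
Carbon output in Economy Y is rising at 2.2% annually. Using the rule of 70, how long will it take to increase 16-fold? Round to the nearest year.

≈ 127 years

One doubling takes 70/2.2 = 31.82 years.
16 = 2^4, so 4 doublings → 127 years.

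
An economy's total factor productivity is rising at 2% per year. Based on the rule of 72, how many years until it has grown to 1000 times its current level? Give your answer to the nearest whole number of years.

One doubling takes 72/2 = 36.00 years.
1000× is log₂ 1000 ≈ 9.97 doublings, so ≈ 9.97 × 36.00 = 359 years.

around 359 years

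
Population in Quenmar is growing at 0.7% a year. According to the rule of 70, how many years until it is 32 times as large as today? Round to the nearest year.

about 500 years

At 0.7% it doubles every 70/0.7 ≈ 100.00 years.
32 = 2^5, so 5 doublings → 500 years.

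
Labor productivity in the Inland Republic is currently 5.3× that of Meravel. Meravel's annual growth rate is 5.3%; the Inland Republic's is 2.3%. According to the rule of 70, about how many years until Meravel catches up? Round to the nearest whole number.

The growth-rate gap is 5.3% − 2.3% = 3 percentage points.
So the ratio between them halves every 70/3 ≈ 23.33 years.
A 5.3× gap takes log₂(5.3) ≈ 2.41 halvings to close: 2.41 × 23.33 ≈ 56 years.

about 56 years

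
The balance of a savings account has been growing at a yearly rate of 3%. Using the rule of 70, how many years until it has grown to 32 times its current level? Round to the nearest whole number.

≈ 117 years

One doubling takes 70/3 = 23.33 years.
32× is 5 doublings, so 5 × 23.33 ≈ 117 years.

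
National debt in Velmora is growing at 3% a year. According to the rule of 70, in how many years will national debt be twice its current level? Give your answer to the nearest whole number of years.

roughly 23 years

70/3 ≈ 23.33, so it doubles roughly every 23 years.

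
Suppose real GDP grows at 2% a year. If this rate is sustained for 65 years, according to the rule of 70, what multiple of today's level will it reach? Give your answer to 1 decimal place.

about 3.6 times

Doubles every ≈ 35.00 years (70/2).
65 years is 1.86 doublings; 2^1.86 ≈ 3.6×.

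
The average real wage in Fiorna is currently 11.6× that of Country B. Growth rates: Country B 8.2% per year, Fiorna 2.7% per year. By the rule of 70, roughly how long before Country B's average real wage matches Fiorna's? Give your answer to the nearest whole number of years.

The growth-rate gap is 8.2% − 2.7% = 5.5 percentage points.
So the ratio between them halves every 70/5.5 ≈ 12.73 years.
An 11.6× gap takes log₂(11.6) ≈ 3.54 halvings to close: 3.54 × 12.73 ≈ 45 years.

about 45 years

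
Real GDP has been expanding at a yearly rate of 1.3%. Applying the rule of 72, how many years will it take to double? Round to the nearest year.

Doubling time ≈ 72 / 1.3 = 55.38 years.

≈ 55 years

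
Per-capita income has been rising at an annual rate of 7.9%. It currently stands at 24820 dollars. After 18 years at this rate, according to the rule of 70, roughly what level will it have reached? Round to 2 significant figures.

100000 dollars

Doubling time ≈ 70/7.9 = 8.86 years.
18 years is 18/8.86 ≈ 2.03 doublings, a factor of 2^2.03 ≈ 4.08.
24820 × 4.08 ≈ 100000 dollars.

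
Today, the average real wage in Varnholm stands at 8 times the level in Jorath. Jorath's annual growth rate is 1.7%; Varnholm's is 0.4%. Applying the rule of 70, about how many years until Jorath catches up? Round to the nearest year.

approximately 162 years

What matters is the difference: 1.3 pp.
Rule of 70 on the gap: the ratio halves every 70/1.3 ≈ 53.85 years.
An 8 times gap closes after 3 halvings: 3 × 53.85 ≈ 162 years.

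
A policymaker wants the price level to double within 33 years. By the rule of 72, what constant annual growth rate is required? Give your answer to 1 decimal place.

2.2%

72 / 33 ≈ 2.18, so about 2.2% annually.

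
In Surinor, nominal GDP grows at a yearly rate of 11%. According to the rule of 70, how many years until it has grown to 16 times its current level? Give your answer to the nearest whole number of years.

about 25 years

At 11% it doubles every 70/11 ≈ 6.36 years.
Getting to 16× needs 4 doublings: 4 × 6.36 ≈ 25 years.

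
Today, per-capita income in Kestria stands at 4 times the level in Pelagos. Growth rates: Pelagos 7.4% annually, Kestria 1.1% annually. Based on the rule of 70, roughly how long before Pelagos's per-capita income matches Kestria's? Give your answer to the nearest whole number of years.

approximately 22 years

What matters is the difference: 6.3 pp.
Rule of 70 on the gap: the ratio halves every 70/6.3 ≈ 11.11 years.
A 4 times gap closes after 2 halvings: 2 × 11.11 ≈ 22 years.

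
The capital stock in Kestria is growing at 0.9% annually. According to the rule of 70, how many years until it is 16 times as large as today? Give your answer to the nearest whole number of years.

At 0.9% it doubles every 70/0.9 ≈ 77.78 years.
16 = 2^4, so 4 doublings → 311 years.

about 311 years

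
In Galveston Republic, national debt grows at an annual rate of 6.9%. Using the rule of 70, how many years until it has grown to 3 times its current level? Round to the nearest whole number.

around 16 years

At 6.9% it doubles every 70/6.9 ≈ 10.14 years.
3× is log₂ 3 ≈ 1.58 doublings, so ≈ 1.58 × 10.14 = 16 years.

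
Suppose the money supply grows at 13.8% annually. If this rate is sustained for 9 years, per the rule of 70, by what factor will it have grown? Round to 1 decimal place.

around 3.4 times

Doubling time ≈ 70/13.8 = 5.07 years.
9 years / 5.07 ≈ 1.78 doublings → factor 2^1.78 ≈ 3.4.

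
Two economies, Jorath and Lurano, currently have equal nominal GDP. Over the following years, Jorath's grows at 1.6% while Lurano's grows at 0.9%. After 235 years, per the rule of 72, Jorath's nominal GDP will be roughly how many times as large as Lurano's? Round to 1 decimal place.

roughly 4.9 times

Jorath pulls ahead at 0.7 pp per year, so the ratio doubles every 72/0.7 ≈ 102.86 years.
In 235 years that's 2.28 doublings: 2^2.28 ≈ 4.9.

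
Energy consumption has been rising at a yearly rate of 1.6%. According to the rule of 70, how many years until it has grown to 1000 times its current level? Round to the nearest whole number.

about 436 years

Doubling time ≈ 70/1.6 = 43.75 years.
1000× is log₂ 1000 ≈ 9.97 doublings, so ≈ 9.97 × 43.75 = 436 years.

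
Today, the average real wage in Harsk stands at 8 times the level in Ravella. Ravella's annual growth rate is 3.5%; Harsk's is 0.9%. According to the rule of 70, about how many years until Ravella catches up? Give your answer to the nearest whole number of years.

≈ 81 years

The growth-rate gap is 3.5% − 0.9% = 2.6 percentage points.
So the ratio between them halves every 70/2.6 ≈ 26.92 years.
An 8 times gap closes after 3 halvings: 3 × 26.92 ≈ 81 years.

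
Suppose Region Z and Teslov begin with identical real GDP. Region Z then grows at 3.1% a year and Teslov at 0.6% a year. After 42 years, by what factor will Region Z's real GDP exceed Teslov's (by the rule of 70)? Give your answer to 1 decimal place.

2.8 times

Rate gap = 3.1% − 0.6% = 2.5 points.
The ratio doubles every 70/2.5 ≈ 28.00 years.
42/28.00 ≈ 1.50 doublings → ratio ≈ 2^1.50 ≈ 2.8.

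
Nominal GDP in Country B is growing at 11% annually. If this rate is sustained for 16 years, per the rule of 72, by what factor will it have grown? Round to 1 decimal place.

≈ 5.4 times

Doubling time ≈ 72/11 = 6.55 years.
16 years / 6.55 ≈ 2.44 doublings → factor 2^2.44 ≈ 5.4.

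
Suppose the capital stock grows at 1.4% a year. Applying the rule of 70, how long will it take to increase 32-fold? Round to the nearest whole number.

Doubling time ≈ 70/1.4 = 50.00 years.
32× is 5 doublings, so 5 × 50.00 ≈ 250 years.

about 250 years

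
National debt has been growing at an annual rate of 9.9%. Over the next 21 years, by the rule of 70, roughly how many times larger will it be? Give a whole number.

At 9.9% one doubling takes ≈ 7.07 years; 21 years is 3 of them, so ×8.

around 8 times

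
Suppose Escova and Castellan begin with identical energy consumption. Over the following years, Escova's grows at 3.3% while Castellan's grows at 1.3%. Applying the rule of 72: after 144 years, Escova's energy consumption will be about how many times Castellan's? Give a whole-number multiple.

Escova pulls ahead at 2 pp per year, so the ratio doubles every 72/2 ≈ 36.00 years.
In 144 years that's 4.00 doublings: 2^4.00 ≈ 16.

16 times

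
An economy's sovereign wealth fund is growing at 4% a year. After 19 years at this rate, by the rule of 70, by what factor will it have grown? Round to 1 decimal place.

approximately 2.1 times

Doubles every ≈ 17.50 years (70/4).
19 years is 1.09 doublings; 2^1.09 ≈ 2.1×.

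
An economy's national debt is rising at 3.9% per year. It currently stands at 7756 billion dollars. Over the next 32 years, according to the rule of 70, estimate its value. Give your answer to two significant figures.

Doubling time ≈ 70/3.9 = 17.95 years.
32 years is 32/17.95 ≈ 1.78 doublings, a factor of 2^1.78 ≈ 3.43.
7756 × 3.43 ≈ 27000 billion dollars.

roughly 27000 billion dollars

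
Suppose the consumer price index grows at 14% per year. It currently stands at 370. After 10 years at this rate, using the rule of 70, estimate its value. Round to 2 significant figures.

roughly 1500

Doubling time ≈ 70/14 = 5.00 years.
10 years is 10/5.00 ≈ 2.00 doublings, a factor of 2^2.00 ≈ 4.00.
370 × 4.00 ≈ 1500.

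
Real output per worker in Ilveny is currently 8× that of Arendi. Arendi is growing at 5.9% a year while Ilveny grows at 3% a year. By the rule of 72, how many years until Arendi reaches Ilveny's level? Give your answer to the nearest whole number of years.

Arendi gains on Ilveny at 5.9% − 3% = 2.9 points a year.
At that relative rate the gap halves every 72/2.9 ≈ 24.83 years.
An 8× gap closes after 3 halvings: 3 × 24.83 ≈ 74 years.

approximately 74 years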